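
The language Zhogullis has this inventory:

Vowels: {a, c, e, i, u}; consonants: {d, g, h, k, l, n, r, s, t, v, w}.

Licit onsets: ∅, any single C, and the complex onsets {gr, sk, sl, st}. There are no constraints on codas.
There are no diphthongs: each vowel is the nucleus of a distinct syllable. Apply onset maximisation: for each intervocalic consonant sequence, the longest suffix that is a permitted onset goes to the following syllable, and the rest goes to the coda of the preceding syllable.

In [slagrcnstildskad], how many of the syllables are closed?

3

The vowels are a, c, i, a — 4 nuclei, so 4 syllables.
/a…c/ gap (V1→V2): cluster /gr/ — /gr/ is itself a permitted onset, so the whole cluster goes right; preceding coda = ∅.
/c…i/ gap (V2→V3): cluster /nst/ — the longest permitted-onset suffix is /st/; onset = /st/, preceding coda = /n/.
/i…a/ gap (V3→V4): cluster /ldsk/ — the longest permitted-onset suffix is /sk/; onset = /sk/, preceding coda = /ld/.
Syllabification: sla.grcn.stild.skad.
Classifying each syllable: /sla/ (open), /grcn/ (closed), /stild/ (closed), /skad/ (closed).
Closed syllables: 3.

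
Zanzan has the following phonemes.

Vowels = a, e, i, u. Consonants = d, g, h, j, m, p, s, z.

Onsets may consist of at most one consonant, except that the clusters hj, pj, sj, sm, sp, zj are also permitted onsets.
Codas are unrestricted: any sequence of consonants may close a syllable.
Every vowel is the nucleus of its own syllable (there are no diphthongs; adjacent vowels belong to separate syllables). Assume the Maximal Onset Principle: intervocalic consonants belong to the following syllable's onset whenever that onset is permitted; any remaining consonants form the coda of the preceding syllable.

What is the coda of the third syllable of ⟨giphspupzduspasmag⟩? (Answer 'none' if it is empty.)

none

Nuclei (vowels): i, u, u, a, a → 5 syllables.
σ1/σ2 boundary: /phsp/; trying suffixes from longest down, /sp/ is the first permitted one, so coda /ph/ | onset /sp/.
σ2/σ3 boundary: /pzd/; trying suffixes from longest down, /d/ is the first permitted one, so coda /pz/ | onset /d/.
σ3/σ4 boundary: /sp/ — entire cluster is a permitted onset → onset /sp/, coda ∅.
σ4/σ5 boundary: /sm/ is a licit onset in full, so it all attaches to the next syllable.
Result: giph.spupz.du.spa.smag.
Syllable 3 is /du/: onset /d/, nucleus /u/, coda ∅.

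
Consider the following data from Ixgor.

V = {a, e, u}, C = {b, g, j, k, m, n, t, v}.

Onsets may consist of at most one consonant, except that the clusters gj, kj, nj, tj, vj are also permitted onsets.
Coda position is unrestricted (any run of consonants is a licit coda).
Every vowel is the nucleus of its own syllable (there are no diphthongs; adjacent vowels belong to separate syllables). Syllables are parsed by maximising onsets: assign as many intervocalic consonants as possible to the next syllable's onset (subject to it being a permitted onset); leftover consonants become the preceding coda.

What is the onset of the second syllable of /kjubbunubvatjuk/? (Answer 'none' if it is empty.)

Nuclei (vowels): u, u, u, a, u → 5 syllables.
/u…u/ gap (V1→V2): cluster /bb/ — the longest permitted-onset suffix is /b/; onset = /b/, preceding coda = /b/.
/u…u/ gap (V2→V3): just /n/ — single C goes to the following onset.
/u…a/ gap (V3→V4): /bv/ — longest licit onset from the right is /v/, leaving /b/ as coda.
/a…u/ gap (V4→V5): /tj/ is a licit onset in full, so it all attaches to the next syllable.
So the parse is kjub.bu.nub.va.tjuk.
Syllable 2 is /bu/: onset /b/, nucleus /u/, coda ∅.

b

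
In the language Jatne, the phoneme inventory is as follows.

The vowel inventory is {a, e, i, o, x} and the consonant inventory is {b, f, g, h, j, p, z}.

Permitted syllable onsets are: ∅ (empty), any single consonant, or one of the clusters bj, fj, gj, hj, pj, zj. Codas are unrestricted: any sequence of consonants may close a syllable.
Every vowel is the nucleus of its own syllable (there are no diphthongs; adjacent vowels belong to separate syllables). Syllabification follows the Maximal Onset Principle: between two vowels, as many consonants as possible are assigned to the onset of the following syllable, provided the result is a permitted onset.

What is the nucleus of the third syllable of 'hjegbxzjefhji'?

Nuclei (vowels): e, x, e, i → 4 syllables.
The third nucleus (vowel 3 from the left) is /e/.

e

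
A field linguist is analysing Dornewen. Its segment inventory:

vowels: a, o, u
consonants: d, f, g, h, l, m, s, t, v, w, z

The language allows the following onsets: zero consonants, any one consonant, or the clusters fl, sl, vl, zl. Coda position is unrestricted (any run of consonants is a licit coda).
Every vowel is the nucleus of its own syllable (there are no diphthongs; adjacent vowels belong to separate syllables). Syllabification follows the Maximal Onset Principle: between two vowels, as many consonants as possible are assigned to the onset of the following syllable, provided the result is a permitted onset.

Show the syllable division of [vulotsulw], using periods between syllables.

Vowels present: u, o, u; each is a nucleus, giving 3 syllables.
/u…o/ gap (V1→V2): /l/ is a single consonant, so it becomes the next onset.
/o…u/ gap (V2→V3): /ts/ splits as /t/ + /s/ (/s/ is the longest suffix that is a licit onset).

vu.lot.sulw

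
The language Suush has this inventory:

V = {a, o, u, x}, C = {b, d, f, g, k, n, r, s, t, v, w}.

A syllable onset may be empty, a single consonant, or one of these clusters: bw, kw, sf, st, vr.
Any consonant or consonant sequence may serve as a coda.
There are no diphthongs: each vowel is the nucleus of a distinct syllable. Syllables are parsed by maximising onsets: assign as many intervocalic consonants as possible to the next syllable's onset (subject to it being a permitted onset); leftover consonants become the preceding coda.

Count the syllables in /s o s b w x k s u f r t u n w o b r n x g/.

6

Nuclei (vowels): o, x, u, u, o, x → 6 syllables.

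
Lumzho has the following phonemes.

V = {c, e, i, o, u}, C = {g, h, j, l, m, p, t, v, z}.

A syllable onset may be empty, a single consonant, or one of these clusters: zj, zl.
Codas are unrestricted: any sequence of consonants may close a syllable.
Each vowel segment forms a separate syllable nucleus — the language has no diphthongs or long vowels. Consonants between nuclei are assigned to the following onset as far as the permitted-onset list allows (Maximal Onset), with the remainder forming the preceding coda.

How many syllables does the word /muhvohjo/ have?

3

The vowels are u, o, o — 3 nuclei, so 3 syllables.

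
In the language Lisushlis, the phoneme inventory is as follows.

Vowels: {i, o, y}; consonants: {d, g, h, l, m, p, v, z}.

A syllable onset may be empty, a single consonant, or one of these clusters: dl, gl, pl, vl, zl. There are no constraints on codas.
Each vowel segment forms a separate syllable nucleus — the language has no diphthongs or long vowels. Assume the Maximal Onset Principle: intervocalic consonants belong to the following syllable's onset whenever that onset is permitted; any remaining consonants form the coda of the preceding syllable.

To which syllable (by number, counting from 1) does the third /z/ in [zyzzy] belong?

Vowels present: y, y; each is a nucleus, giving 2 syllables.
Between /y/ (V1) and /y/ (V2): cluster /zz/ — the longest permitted-onset suffix is /z/; onset = /z/, preceding coda = /z/.
Putting it together: zyz.zy.
The third /z/ is in the onset of syllable 2 (/zy/).

2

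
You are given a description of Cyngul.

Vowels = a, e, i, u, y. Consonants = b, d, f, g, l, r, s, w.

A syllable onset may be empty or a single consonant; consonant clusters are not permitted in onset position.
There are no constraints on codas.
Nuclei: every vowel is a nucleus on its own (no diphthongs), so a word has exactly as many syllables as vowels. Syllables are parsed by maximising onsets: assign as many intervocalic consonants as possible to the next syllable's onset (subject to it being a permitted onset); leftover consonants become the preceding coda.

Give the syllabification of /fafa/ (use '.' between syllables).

The vowels are a, a — 2 nuclei, so 2 syllables.
Between /a/ (V1) and /a/ (V2): /f/ → onset of the next syllable (single consonants are always licit onsets).

fa.fa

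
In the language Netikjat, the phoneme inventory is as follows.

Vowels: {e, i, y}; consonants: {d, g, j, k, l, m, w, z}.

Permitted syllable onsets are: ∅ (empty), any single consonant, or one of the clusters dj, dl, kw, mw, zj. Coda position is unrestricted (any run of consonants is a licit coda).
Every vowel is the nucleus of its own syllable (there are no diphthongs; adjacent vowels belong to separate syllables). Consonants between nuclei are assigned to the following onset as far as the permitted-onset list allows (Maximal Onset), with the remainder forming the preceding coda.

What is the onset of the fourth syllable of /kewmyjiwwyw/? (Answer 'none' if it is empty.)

w

The vowels are e, y, i, y — 4 nuclei, so 4 syllables.
σ1/σ2 boundary: /wm/; trying suffixes from longest down, /m/ is the first permitted one, so coda /w/ | onset /m/.
σ2/σ3 boundary: /j/ is a single consonant, so it becomes the next onset.
σ3/σ4 boundary: /ww/ splits as /w/ + /w/ (/w/ is the longest suffix that is a licit onset).
Syllabification: kew.my.jiw.wyw.
Syllable 4 is /wyw/: onset /w/, nucleus /y/, coda /w/.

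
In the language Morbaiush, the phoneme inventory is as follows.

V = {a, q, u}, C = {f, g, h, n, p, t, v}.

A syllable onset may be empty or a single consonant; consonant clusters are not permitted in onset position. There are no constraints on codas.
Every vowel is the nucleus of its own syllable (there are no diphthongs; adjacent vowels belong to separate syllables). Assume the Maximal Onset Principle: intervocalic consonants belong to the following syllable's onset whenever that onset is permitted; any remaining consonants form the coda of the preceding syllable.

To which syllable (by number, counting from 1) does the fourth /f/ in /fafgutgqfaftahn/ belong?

4

The vowels are a, u, q, a, a — 5 nuclei, so 5 syllables.
/a…u/ gap (V1→V2): /fg/ splits as /f/ + /g/ (/g/ is the longest suffix that is a licit onset).
/u…q/ gap (V2→V3): /tg/; trying suffixes from longest down, /g/ is the first permitted one, so coda /t/ | onset /g/.
/q…a/ gap (V3→V4): just /f/ — single C goes to the following onset.
/a…a/ gap (V4→V5): /ft/ splits as /f/ + /t/ (/t/ is the longest suffix that is a licit onset).
Syllabification: faf.gut.gq.faf.tahn.
The fourth /f/ is in the coda of syllable 4 (/faf/).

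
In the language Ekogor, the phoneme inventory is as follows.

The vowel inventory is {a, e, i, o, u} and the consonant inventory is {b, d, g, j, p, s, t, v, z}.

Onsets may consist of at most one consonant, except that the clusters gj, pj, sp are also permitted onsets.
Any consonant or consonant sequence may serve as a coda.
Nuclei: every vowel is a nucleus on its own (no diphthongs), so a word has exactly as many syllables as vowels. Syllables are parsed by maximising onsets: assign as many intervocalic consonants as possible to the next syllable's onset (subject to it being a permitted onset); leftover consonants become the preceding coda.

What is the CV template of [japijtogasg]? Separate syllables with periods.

The vowels are a, i, o, a — 4 nuclei, so 4 syllables.
σ1/σ2 boundary: just /p/ — single C goes to the following onset.
σ2/σ3 boundary: /jt/ — longest licit onset from the right is /t/, leaving /j/ as coda.
σ3/σ4 boundary: /g/ is a single consonant, so it becomes the next onset.
Syllabification: ja.pij.to.gasg.
Mapping each syllable to C/V: /ja/ → CV, /pij/ → CVC, /to/ → CV, /gasg/ → CVCC.

CV.CVC.CV.CVCC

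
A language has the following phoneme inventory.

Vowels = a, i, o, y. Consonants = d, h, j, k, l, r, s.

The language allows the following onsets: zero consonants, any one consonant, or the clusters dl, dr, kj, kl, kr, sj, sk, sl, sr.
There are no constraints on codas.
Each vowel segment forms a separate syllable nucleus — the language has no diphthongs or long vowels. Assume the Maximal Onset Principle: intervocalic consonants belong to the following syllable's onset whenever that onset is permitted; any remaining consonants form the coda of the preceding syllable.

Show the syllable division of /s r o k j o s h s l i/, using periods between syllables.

Nuclei (vowels): o, o, i → 3 syllables.
/o…o/ gap (V1→V2): /kj/ is a licit onset in full, so it all attaches to the next syllable.
/o…i/ gap (V2→V3): cluster /shsl/ — the longest permitted-onset suffix is /sl/; onset = /sl/, preceding coda = /sh/.

sro.kjosh.sli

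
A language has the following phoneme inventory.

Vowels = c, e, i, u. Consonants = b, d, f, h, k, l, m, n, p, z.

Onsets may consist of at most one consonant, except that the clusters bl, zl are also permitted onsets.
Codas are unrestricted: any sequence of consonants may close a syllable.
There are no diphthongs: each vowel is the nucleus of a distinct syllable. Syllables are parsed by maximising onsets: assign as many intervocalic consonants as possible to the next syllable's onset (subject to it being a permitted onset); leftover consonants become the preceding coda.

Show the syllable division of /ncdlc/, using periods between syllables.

Nuclei (vowels): c, c → 2 syllables.
V1 /c/ – V2 /c/: cluster /dl/ — the longest permitted-onset suffix is /l/; onset = /l/, preceding coda = /d/.

ncd.lc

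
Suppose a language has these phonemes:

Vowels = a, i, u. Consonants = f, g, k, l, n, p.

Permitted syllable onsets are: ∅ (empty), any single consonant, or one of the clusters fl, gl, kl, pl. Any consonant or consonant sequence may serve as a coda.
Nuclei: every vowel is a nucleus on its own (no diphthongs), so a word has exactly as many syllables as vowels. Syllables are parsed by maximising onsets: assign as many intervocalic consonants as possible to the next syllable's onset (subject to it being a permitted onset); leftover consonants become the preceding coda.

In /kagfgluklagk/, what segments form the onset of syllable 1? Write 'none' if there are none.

k

Nuclei (vowels): a, u, a → 3 syllables.
σ1/σ2 boundary: cluster /gfgl/ — the longest permitted-onset suffix is /gl/; onset = /gl/, preceding coda = /gf/.
σ2/σ3 boundary: /kl/ — entire cluster is a permitted onset → onset /kl/, coda ∅.
Putting it together: kagf.glu.klagk.
Syllable 1 is /kagf/: onset /k/, nucleus /a/, coda /gf/.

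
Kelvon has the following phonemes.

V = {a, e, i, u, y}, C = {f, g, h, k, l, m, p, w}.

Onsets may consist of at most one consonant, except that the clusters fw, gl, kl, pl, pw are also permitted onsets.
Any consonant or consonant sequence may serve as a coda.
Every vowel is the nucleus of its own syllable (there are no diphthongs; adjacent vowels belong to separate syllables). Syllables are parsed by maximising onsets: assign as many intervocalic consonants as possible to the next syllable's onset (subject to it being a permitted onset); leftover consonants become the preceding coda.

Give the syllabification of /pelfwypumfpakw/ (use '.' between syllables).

Nuclei (vowels): e, y, u, a → 4 syllables.
Between /e/ (V1) and /y/ (V2): /lfw/ — longest licit onset from the right is /fw/, leaving /l/ as coda.
Between /y/ (V2) and /u/ (V3): just /p/ — single C goes to the following onset.
Between /u/ (V3) and /a/ (V4): cluster /mfp/ — the longest permitted-onset suffix is /p/; onset = /p/, preceding coda = /mf/.

pel.fwy.pumf.pakw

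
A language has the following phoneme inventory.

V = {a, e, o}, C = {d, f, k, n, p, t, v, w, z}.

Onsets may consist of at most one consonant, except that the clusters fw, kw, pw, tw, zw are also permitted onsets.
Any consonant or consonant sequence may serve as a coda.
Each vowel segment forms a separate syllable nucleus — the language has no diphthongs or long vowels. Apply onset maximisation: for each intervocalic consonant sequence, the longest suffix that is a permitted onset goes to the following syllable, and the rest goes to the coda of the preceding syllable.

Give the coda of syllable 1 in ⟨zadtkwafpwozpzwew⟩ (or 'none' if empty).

Vowels present: a, a, o, e; each is a nucleus, giving 4 syllables.
/a…a/ gap (V1→V2): /dtkw/ splits as /dt/ + /kw/ (/kw/ is the longest suffix that is a licit onset).
/a…o/ gap (V2→V3): /fpw/ splits as /f/ + /pw/ (/pw/ is the longest suffix that is a licit onset).
/o…e/ gap (V3→V4): cluster /zpzw/ — the longest permitted-onset suffix is /zw/; onset = /zw/, preceding coda = /zp/.
Putting it together: zadt.kwaf.pwozp.zwew.
Syllable 1 is /zadt/: onset /z/, nucleus /a/, coda /dt/.

dt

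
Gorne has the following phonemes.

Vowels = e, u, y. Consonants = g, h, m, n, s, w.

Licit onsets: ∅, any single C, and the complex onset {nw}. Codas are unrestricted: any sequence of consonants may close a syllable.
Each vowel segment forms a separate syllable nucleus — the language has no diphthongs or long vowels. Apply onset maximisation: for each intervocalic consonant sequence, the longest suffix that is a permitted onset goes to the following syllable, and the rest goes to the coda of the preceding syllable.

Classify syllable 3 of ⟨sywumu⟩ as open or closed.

open

Vowels present: y, u, u; each is a nucleus, giving 3 syllables.
σ1/σ2 boundary: just /w/ — single C goes to the following onset.
σ2/σ3 boundary: just /m/ — single C goes to the following onset.
So the parse is sy.wu.mu.
Syllable 3 is /mu/; it ends in its nucleus with no coda, so it is open.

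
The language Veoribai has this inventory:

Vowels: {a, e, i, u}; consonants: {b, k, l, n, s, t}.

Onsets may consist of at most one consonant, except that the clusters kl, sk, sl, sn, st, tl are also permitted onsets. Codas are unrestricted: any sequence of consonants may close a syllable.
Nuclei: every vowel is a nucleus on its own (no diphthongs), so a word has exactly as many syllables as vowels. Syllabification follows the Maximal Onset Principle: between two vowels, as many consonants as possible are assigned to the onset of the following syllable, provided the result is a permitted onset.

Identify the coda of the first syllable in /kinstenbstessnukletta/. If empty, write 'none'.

n

The vowels are i, e, e, u, e, a — 6 nuclei, so 6 syllables.
V1 /i/ – V2 /e/: /nst/ splits as /n/ + /st/ (/st/ is the longest suffix that is a licit onset).
V2 /e/ – V3 /e/: cluster /nbst/ — the longest permitted-onset suffix is /st/; onset = /st/, preceding coda = /nb/.
V3 /e/ – V4 /u/: cluster /ssn/ — the longest permitted-onset suffix is /sn/; onset = /sn/, preceding coda = /s/.
V4 /u/ – V5 /e/: /kl/ is a licit onset in full, so it all attaches to the next syllable.
V5 /e/ – V6 /a/: cluster /tt/ — the longest permitted-onset suffix is /t/; onset = /t/, preceding coda = /t/.
So the parse is kin.stenb.stes.snu.klet.ta.
Syllable 1 is /kin/: onset /k/, nucleus /i/, coda /n/.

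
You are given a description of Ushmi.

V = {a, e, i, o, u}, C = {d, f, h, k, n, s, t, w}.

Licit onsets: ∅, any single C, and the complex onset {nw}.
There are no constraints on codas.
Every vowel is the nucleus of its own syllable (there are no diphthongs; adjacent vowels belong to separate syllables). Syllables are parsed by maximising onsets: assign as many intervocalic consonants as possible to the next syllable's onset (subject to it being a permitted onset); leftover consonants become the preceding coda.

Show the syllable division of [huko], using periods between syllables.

The vowels are u, o — 2 nuclei, so 2 syllables.
σ1/σ2 boundary: just /k/ — single C goes to the following onset.

hu.ko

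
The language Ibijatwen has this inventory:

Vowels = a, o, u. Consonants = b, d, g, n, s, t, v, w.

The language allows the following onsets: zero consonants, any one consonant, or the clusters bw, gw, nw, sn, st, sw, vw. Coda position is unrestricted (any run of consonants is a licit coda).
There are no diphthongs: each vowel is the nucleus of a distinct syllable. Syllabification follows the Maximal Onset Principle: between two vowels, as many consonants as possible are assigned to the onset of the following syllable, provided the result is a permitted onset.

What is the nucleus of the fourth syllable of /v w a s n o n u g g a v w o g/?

a

Vowels present: a, o, u, a, o; each is a nucleus, giving 5 syllables.
The fourth nucleus (vowel 4 from the left) is /a/.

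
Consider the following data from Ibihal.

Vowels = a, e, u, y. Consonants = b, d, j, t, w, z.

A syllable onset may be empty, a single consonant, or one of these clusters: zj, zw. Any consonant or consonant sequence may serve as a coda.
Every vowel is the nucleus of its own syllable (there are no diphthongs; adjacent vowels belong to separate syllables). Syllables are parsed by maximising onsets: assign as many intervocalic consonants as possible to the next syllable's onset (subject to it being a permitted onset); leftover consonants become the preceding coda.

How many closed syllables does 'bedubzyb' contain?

The vowels are e, u, y — 3 nuclei, so 3 syllables.
V1 /e/ – V2 /u/: /d/ → onset of the next syllable (single consonants are always licit onsets).
V2 /u/ – V3 /y/: /bz/ splits as /b/ + /z/ (/z/ is the longest suffix that is a licit onset).
Syllabification: be.dub.zyb.
Classifying each syllable: /be/ (open), /dub/ (closed), /zyb/ (closed).
Closed syllables: 2.

2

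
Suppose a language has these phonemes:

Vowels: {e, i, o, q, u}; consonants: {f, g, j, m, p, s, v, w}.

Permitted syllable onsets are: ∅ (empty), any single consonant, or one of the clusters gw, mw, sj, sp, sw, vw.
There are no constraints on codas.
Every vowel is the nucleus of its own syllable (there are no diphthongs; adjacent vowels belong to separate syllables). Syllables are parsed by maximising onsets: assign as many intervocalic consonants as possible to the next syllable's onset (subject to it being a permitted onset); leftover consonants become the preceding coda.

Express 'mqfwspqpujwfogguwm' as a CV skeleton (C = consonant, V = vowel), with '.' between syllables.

Vowels present: q, q, u, o, u; each is a nucleus, giving 5 syllables.
σ1/σ2 boundary: /fwsp/ — longest licit onset from the right is /sp/, leaving /fw/ as coda.
σ2/σ3 boundary: /p/ is a single consonant, so it becomes the next onset.
σ3/σ4 boundary: /jwf/ — longest licit onset from the right is /f/, leaving /jw/ as coda.
σ4/σ5 boundary: cluster /gg/ — the longest permitted-onset suffix is /g/; onset = /g/, preceding coda = /g/.
Putting it together: mqfw.spq.pujw.fog.guwm.
Mapping each syllable to C/V: /mqfw/ → CVCC, /spq/ → CCV, /pujw/ → CVCC, /fog/ → CVC, /guwm/ → CVCC.

CVCC.CCV.CVCC.CVC.CVCC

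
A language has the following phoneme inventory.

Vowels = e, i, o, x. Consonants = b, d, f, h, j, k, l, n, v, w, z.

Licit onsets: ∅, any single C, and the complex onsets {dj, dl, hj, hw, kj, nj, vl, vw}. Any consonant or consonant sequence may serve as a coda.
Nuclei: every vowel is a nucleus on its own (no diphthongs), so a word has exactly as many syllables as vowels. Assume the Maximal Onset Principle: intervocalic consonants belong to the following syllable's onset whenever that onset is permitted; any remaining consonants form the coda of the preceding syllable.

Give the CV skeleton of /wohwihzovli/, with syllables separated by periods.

CV.CCVC.CV.CCV

Nuclei (vowels): o, i, o, i → 4 syllables.
/o…i/ gap (V1→V2): /hw/ — entire cluster is a permitted onset → onset /hw/, coda ∅.
/i…o/ gap (V2→V3): /hz/ splits as /h/ + /z/ (/z/ is the longest suffix that is a licit onset).
/o…i/ gap (V3→V4): /vl/ — entire cluster is a permitted onset → onset /vl/, coda ∅.
Putting it together: wo.hwih.zo.vli.
Mapping each syllable to C/V: /wo/ → CV, /hwih/ → CCVC, /zo/ → CV, /vli/ → CCV.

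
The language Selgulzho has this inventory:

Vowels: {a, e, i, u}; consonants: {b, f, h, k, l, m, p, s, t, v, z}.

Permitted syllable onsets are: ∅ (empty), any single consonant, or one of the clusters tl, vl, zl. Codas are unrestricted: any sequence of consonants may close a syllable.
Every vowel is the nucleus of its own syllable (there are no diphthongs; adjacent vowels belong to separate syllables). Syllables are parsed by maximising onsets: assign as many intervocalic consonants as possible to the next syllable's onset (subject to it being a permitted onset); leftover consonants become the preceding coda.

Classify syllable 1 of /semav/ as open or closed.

Nuclei (vowels): e, a → 2 syllables.
σ1/σ2 boundary: /m/ is a single consonant, so it becomes the next onset.
Syllabification: se.mav.
Syllable 1 is /se/; it ends in its nucleus with no coda, so it is open.

open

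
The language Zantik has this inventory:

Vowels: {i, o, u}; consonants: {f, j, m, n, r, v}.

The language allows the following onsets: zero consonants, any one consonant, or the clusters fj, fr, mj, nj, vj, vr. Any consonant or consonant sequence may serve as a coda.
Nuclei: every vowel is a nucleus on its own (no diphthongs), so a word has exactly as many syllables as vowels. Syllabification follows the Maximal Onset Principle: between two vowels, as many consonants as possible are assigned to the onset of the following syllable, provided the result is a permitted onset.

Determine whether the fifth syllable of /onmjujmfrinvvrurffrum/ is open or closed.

Nuclei (vowels): o, u, i, u, u → 5 syllables.
σ1/σ2 boundary: /nmj/ — longest licit onset from the right is /mj/, leaving /n/ as coda.
σ2/σ3 boundary: /jmfr/ splits as /jm/ + /fr/ (/fr/ is the longest suffix that is a licit onset).
σ3/σ4 boundary: /nvvr/ — longest licit onset from the right is /vr/, leaving /nv/ as coda.
σ4/σ5 boundary: /rffr/ splits as /rf/ + /fr/ (/fr/ is the longest suffix that is a licit onset).
So the parse is on.mjujm.frinv.vrurf.frum.
Syllable 5 is /frum/ with coda /m/, so it is closed.

closed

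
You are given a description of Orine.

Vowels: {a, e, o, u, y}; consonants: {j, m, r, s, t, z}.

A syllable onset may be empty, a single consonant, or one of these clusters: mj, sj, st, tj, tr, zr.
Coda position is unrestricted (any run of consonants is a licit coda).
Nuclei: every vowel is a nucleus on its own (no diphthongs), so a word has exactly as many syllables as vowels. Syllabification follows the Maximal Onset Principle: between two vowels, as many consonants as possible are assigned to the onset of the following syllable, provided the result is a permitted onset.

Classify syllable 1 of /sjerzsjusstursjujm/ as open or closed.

closed

Vowels present: e, u, u, u; each is a nucleus, giving 4 syllables.
Between /e/ (V1) and /u/ (V2): /rzsj/ — longest licit onset from the right is /sj/, leaving /rz/ as coda.
Between /u/ (V2) and /u/ (V3): /sst/ splits as /s/ + /st/ (/st/ is the longest suffix that is a licit onset).
Between /u/ (V3) and /u/ (V4): /rsj/ splits as /r/ + /sj/ (/sj/ is the longest suffix that is a licit onset).
Result: sjerz.sjus.stur.sjujm.
Syllable 1 is /sjerz/ with coda /rz/, so it is closed.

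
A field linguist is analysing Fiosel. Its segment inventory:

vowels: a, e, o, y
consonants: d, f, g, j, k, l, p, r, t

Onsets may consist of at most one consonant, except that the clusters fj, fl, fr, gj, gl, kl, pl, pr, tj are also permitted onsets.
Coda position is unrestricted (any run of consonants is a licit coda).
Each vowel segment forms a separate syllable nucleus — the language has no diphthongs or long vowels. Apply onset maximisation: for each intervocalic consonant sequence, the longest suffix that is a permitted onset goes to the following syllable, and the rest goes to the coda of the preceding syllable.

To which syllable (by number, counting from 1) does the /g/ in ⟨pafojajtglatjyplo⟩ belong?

4

Vowels present: a, o, a, a, y, o; each is a nucleus, giving 6 syllables.
Between /a/ (V1) and /o/ (V2): /f/ → onset of the next syllable (single consonants are always licit onsets).
Between /o/ (V2) and /a/ (V3): /j/ → onset of the next syllable (single consonants are always licit onsets).
Between /a/ (V3) and /a/ (V4): cluster /jtgl/ — the longest permitted-onset suffix is /gl/; onset = /gl/, preceding coda = /jt/.
Between /a/ (V4) and /y/ (V5): /tj/ — entire cluster is a permitted onset → onset /tj/, coda ∅.
Between /y/ (V5) and /o/ (V6): /pl/ is a licit onset in full, so it all attaches to the next syllable.
Syllabification: pa.fo.jajt.gla.tjy.plo.
The /g/ is in the onset of syllable 4 (/gla/).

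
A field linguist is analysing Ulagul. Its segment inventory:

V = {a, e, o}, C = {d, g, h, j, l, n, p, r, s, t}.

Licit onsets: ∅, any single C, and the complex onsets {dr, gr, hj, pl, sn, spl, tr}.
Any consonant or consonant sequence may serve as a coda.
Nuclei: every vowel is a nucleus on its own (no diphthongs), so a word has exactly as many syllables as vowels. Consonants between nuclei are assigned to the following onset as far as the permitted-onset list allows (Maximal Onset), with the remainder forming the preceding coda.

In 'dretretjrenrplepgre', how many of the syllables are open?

Nuclei (vowels): e, e, e, e, e → 5 syllables.
V1 /e/ – V2 /e/: /tr/ — entire cluster is a permitted onset → onset /tr/, coda ∅.
V2 /e/ – V3 /e/: /tjr/ — longest licit onset from the right is /r/, leaving /tj/ as coda.
V3 /e/ – V4 /e/: /nrpl/ splits as /nr/ + /pl/ (/pl/ is the longest suffix that is a licit onset).
V4 /e/ – V5 /e/: /pgr/; trying suffixes from longest down, /gr/ is the first permitted one, so coda /p/ | onset /gr/.
Putting it together: dre.tretj.renr.plep.gre.
Classifying each syllable: /dre/ (open), /tretj/ (closed), /renr/ (closed), /plep/ (closed), /gre/ (open).
Open syllables: 2.

2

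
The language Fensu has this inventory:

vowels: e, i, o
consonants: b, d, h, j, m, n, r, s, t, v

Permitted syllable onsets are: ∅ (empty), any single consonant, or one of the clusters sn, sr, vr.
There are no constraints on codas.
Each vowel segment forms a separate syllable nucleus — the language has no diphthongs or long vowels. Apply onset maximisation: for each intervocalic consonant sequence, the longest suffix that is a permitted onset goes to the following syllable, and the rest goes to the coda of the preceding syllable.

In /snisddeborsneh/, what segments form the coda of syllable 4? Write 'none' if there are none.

Vowels present: i, e, o, e; each is a nucleus, giving 4 syllables.
/i…e/ gap (V1→V2): /sdd/; trying suffixes from longest down, /d/ is the first permitted one, so coda /sd/ | onset /d/.
/e…o/ gap (V2→V3): /b/ → onset of the next syllable (single consonants are always licit onsets).
/o…e/ gap (V3→V4): /rsn/ splits as /r/ + /sn/ (/sn/ is the longest suffix that is a licit onset).
Syllabification: snisd.de.bor.sneh.
Syllable 4 is /sneh/: onset /sn/, nucleus /e/, coda /h/.

h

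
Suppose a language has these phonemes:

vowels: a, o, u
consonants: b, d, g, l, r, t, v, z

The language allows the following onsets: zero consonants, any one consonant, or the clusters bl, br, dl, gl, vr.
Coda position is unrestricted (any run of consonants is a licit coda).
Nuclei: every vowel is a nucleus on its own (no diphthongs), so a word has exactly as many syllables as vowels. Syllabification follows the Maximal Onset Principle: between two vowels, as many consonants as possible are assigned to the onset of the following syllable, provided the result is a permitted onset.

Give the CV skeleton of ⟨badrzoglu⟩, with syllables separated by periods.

CVCC.CV.CCV

Nuclei (vowels): a, o, u → 3 syllables.
V1 /a/ – V2 /o/: cluster /drz/ — the longest permitted-onset suffix is /z/; onset = /z/, preceding coda = /dr/.
V2 /o/ – V3 /u/: /gl/ — entire cluster is a permitted onset → onset /gl/, coda ∅.
Syllabification: badr.zo.glu.
Mapping each syllable to C/V: /badr/ → CVCC, /zo/ → CV, /glu/ → CCV.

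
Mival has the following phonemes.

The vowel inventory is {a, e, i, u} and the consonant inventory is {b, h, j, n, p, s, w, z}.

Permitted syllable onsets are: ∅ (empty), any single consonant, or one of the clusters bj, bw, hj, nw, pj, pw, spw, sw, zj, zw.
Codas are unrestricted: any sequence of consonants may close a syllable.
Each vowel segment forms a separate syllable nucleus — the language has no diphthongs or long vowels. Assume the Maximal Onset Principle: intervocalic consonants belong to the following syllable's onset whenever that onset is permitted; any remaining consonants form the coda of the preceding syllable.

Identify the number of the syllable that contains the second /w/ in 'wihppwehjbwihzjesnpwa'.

2

Vowels present: i, e, i, e, a; each is a nucleus, giving 5 syllables.
/i…e/ gap (V1→V2): /hppw/; trying suffixes from longest down, /pw/ is the first permitted one, so coda /hp/ | onset /pw/.
/e…i/ gap (V2→V3): /hjbw/ splits as /hj/ + /bw/ (/bw/ is the longest suffix that is a licit onset).
/i…e/ gap (V3→V4): /hzj/; trying suffixes from longest down, /zj/ is the first permitted one, so coda /h/ | onset /zj/.
/e…a/ gap (V4→V5): /snpw/ splits as /sn/ + /pw/ (/pw/ is the longest suffix that is a licit onset).
Syllabification: wihp.pwehj.bwih.zjesn.pwa.
The second /w/ is in the onset of syllable 2 (/pwehj/).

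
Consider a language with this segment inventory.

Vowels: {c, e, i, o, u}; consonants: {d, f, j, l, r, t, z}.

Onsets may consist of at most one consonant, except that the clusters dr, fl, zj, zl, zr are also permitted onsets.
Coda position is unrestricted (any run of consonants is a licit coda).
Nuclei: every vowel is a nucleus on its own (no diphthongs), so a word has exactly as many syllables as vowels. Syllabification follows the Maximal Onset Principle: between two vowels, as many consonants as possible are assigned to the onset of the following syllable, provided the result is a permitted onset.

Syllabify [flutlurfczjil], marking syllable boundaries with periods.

Nuclei (vowels): u, u, c, i → 4 syllables.
σ1/σ2 boundary: /tl/ — longest licit onset from the right is /l/, leaving /t/ as coda.
σ2/σ3 boundary: /rf/; trying suffixes from longest down, /f/ is the first permitted one, so coda /r/ | onset /f/.
σ3/σ4 boundary: cluster /zj/ — /zj/ is itself a permitted onset, so the whole cluster goes right; preceding coda = ∅.

flut.lur.fc.zjil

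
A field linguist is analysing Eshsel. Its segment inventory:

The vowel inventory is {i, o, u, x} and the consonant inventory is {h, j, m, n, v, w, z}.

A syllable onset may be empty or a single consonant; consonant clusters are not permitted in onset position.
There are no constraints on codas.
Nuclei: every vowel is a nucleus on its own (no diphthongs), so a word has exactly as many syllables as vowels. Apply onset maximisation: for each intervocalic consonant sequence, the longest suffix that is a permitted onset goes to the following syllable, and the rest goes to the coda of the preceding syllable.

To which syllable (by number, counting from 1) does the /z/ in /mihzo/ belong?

Vowels present: i, o; each is a nucleus, giving 2 syllables.
σ1/σ2 boundary: cluster /hz/ — the longest permitted-onset suffix is /z/; onset = /z/, preceding coda = /h/.
Putting it together: mih.zo.
The /z/ is in the onset of syllable 2 (/zo/).

2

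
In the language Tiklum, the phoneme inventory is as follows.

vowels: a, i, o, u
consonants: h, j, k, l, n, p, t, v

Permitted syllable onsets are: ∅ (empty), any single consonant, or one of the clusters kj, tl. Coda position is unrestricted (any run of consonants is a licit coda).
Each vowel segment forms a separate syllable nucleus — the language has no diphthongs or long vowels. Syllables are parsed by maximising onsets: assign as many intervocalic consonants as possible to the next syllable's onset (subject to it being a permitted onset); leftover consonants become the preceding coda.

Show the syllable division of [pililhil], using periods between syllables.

Nuclei (vowels): i, i, i → 3 syllables.
/i…i/ gap (V1→V2): /l/ is a single consonant, so it becomes the next onset.
/i…i/ gap (V2→V3): cluster /lh/ — the longest permitted-onset suffix is /h/; onset = /h/, preceding coda = /l/.

pi.lil.hil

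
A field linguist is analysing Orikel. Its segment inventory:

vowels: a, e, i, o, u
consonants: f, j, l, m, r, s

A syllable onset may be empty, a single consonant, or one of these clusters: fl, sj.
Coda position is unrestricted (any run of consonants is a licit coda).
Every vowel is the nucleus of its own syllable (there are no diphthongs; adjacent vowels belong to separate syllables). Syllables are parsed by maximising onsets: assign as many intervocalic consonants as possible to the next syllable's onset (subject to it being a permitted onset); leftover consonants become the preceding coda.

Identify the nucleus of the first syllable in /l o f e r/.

o

The vowels are o, e — 2 nuclei, so 2 syllables.
The first nucleus (vowel 1 from the left) is /o/.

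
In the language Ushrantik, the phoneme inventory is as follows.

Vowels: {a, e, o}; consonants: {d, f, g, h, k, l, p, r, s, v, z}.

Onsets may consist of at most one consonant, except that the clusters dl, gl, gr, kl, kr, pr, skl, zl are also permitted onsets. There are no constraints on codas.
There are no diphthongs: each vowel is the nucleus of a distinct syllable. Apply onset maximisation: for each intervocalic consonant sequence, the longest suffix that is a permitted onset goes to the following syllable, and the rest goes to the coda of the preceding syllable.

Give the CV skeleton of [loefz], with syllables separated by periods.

Nuclei (vowels): o, e → 2 syllables.
V1 /o/ – V2 /e/: nothing intervenes; syllable break is V.V.
So the parse is lo.efz.
Mapping each syllable to C/V: /lo/ → CV, /efz/ → VCC.

CV.VCC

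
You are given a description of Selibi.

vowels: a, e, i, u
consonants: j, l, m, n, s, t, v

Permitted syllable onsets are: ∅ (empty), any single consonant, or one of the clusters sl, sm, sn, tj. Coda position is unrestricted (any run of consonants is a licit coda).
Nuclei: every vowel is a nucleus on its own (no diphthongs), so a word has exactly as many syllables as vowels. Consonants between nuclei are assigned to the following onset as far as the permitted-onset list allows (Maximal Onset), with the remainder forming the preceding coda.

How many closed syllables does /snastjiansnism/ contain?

Nuclei (vowels): a, i, a, i → 4 syllables.
σ1/σ2 boundary: /stj/ — longest licit onset from the right is /tj/, leaving /s/ as coda.
σ2/σ3 boundary: no consonants, so the boundary falls immediately after /i/.
σ3/σ4 boundary: /nsn/; trying suffixes from longest down, /sn/ is the first permitted one, so coda /n/ | onset /sn/.
Result: snas.tji.an.snism.
Classifying each syllable: /snas/ (closed), /tji/ (open), /an/ (closed), /snism/ (closed).
Closed syllables: 3.

3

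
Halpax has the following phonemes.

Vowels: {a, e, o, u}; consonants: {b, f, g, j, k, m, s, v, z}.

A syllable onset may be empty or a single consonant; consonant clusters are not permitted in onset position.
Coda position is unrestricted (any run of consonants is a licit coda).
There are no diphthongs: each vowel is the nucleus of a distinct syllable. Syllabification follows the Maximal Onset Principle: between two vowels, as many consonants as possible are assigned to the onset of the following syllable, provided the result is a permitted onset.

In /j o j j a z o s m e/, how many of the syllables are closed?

2

Nuclei (vowels): o, a, o, e → 4 syllables.
σ1/σ2 boundary: /jj/; trying suffixes from longest down, /j/ is the first permitted one, so coda /j/ | onset /j/.
σ2/σ3 boundary: /z/ is a single consonant, so it becomes the next onset.
σ3/σ4 boundary: /sm/ splits as /s/ + /m/ (/m/ is the longest suffix that is a licit onset).
So the parse is joj.ja.zos.me.
Classifying each syllable: /joj/ (closed), /ja/ (open), /zos/ (closed), /me/ (open).
Closed syllables: 2.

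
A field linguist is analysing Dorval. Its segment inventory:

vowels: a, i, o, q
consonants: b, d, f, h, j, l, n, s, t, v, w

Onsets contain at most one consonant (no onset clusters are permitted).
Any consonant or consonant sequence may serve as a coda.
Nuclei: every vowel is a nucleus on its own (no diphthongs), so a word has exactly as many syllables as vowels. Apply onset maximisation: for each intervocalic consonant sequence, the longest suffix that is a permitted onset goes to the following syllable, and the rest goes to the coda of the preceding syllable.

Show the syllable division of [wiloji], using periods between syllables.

wi.lo.ji

Nuclei (vowels): i, o, i → 3 syllables.
/i…o/ gap (V1→V2): just /l/ — single C goes to the following onset.
/o…i/ gap (V2→V3): just /j/ — single C goes to the following onset.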